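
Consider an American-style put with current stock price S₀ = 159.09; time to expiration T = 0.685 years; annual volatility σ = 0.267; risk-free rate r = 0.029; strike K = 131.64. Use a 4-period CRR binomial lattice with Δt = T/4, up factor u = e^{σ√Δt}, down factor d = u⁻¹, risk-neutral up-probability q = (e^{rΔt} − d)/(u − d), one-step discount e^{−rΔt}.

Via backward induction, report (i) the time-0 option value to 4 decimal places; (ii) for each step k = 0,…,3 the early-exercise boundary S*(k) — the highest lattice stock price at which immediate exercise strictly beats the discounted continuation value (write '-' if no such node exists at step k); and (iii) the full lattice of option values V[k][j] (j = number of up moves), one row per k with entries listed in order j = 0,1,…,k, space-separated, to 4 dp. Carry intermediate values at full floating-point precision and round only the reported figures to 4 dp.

price = 2.9813
boundary = - - - 114.2053
tree:
2.9813
5.4225 0.5196
9.7758 1.0338 0.0000
17.4347 2.0570 0.0000 0.0000
29.3812 4.0926 0.0000 0.0000 0.0000

params: Δt=0.17125 u=1.11683 d=0.89539 q=0.49489 e^(-rΔt)=0.99505
t_4 payoffs: 29.3812 4.0926 0.0000 0.0000 0.0000
t_3: node(3,0) S=114.2053 payoff=17.4347 vs cont=16.7826 → 17.4347 [stop]  node(3,1) S=142.4483 payoff=0.0000 vs cont=2.0570 → 2.0570 [wait]  node(3,2) S=177.6759 payoff=0.0000 vs cont=0.0000 → 0.0000 [wait]  node(3,3) S=221.6153 payoff=0.0000 vs cont=0.0000 → 0.0000 [wait]  ⇒ S*(3)=114.2053
t_2: node(2,0) S=127.5474 payoff=4.0926 vs cont=9.7758 → 9.7758 [wait]  node(2,1) S=159.0900 payoff=0.0000 vs cont=1.0338 → 1.0338 [wait]  node(2,2) S=198.4331 payoff=0.0000 vs cont=0.0000 → 0.0000 [wait]  ⇒ S*(2)=-
t_1: node(1,0) S=142.4483 payoff=0.0000 vs cont=5.4225 → 5.4225 [wait]  node(1,1) S=177.6759 payoff=0.0000 vs cont=0.5196 → 0.5196 [wait]  ⇒ S*(1)=-
t_0: node(0,0) S=159.0900 payoff=0.0000 vs cont=2.9813 → 2.9813 [wait]  ⇒ S*(0)=-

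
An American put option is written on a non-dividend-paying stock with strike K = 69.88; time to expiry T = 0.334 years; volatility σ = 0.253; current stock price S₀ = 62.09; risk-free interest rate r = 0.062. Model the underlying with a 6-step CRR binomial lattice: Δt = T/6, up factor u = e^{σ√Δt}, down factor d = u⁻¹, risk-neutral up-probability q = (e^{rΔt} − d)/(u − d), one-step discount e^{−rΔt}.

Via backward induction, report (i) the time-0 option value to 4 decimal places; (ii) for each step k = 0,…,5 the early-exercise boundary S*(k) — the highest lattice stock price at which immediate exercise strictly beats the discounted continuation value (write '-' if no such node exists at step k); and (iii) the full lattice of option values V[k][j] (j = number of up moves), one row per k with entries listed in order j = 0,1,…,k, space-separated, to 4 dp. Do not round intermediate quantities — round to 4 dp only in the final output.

Δt=0.05567  u=1.06151  d=0.94205  q=0.51402  discount=0.99655
step 6 (expiry): payoffs max(K−S,0) = 26.4812 20.9781 14.7772 7.7900 0.0000 0.0000 0.0000
step 5: (k=5,j=0): S=46.0682, (K−S)⁺=23.8118, hold=23.5710 ⇒ V=23.8118 exercise | (k=5,j=1): S=51.9098, (K−S)⁺=17.9702, hold=17.7294 ⇒ V=17.9702 exercise | (k=5,j=2): S=58.4922, (K−S)⁺=11.3878, hold=11.1471 ⇒ V=11.3878 exercise | (k=5,j=3): S=65.9091, (K−S)⁺=3.9709, hold=3.7727 ⇒ V=3.9709 exercise | (k=5,j=4): S=74.2666, (K−S)⁺=0.0000, hold=0.0000 ⇒ V=0.0000 continue | (k=5,j=5): S=83.6839, (K−S)⁺=0.0000, hold=0.0000 ⇒ V=0.0000 continue  boundary S*=65.9091
step 4: (k=4,j=0): S=48.9019, (K−S)⁺=20.9781, hold=20.7374 ⇒ V=20.9781 exercise | (k=4,j=1): S=55.1028, (K−S)⁺=14.7772, hold=14.5364 ⇒ V=14.7772 exercise | (k=4,j=2): S=62.0900, (K−S)⁺=7.7900, hold=7.5492 ⇒ V=7.7900 exercise | (k=4,j=3): S=69.9632, (K−S)⁺=0.0000, hold=1.9231 ⇒ V=1.9231 continue | (k=4,j=4): S=78.8348, (K−S)⁺=0.0000, hold=0.0000 ⇒ V=0.0000 continue  boundary S*=62.0900
step 3: (k=3,j=0): S=51.9098, (K−S)⁺=17.9702, hold=17.7294 ⇒ V=17.9702 exercise | (k=3,j=1): S=58.4922, (K−S)⁺=11.3878, hold=11.1471 ⇒ V=11.3878 exercise | (k=3,j=2): S=65.9091, (K−S)⁺=3.9709, hold=4.7578 ⇒ V=4.7578 continue | (k=3,j=3): S=74.2666, (K−S)⁺=0.0000, hold=0.9314 ⇒ V=0.9314 continue  boundary S*=58.4922
step 2: (k=2,j=0): S=55.1028, (K−S)⁺=14.7772, hold=14.5364 ⇒ V=14.7772 exercise | (k=2,j=1): S=62.0900, (K−S)⁺=7.7900, hold=7.9524 ⇒ V=7.9524 continue | (k=2,j=2): S=69.9632, (K−S)⁺=0.0000, hold=2.7813 ⇒ V=2.7813 continue  boundary S*=55.1028
step 1: (k=1,j=0): S=58.4922, (K−S)⁺=11.3878, hold=11.2303 ⇒ V=11.3878 exercise | (k=1,j=1): S=65.9091, (K−S)⁺=3.9709, hold=5.2761 ⇒ V=5.2761 continue  boundary S*=58.4922
step 0: (k=0,j=0): S=62.0900, (K−S)⁺=7.7900, hold=8.2178 ⇒ V=8.2178 continue  boundary S*=-

price = 8.2178
boundary = - 58.4922 55.1028 58.4922 62.0900 65.9091
tree:
8.2178
11.3878 5.2761
14.7772 7.9524 2.7813
17.9702 11.3878 4.7578 0.9314
20.9781 14.7772 7.7900 1.9231 0.0000
23.8118 17.9702 11.3878 3.9709 0.0000 0.0000
26.4812 20.9781 14.7772 7.7900 0.0000 0.0000 0.0000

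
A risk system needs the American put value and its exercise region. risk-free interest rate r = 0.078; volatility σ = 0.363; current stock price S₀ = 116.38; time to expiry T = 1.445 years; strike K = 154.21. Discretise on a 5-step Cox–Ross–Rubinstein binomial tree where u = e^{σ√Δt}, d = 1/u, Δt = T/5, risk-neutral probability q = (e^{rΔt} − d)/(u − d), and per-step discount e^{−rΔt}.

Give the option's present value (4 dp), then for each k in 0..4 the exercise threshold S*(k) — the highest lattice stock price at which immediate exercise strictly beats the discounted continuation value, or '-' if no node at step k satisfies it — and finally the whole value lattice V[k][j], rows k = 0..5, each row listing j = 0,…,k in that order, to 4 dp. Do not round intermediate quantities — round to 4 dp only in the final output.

params: Δt=0.28900 u=1.21549 d=0.82272 q=0.50941 e^(-rΔt)=0.97771
t_5 payoffs: 110.3440 89.4021 58.4623 12.7517 0.0000 0.0000
t_4: node(4,0) S=53.3185 payoff=100.8915 vs cont=97.4541 → 100.8915 [stop]  node(4,1) S=78.7732 payoff=75.4368 vs cont=71.9995 → 75.4368 [stop]  node(4,2) S=116.3800 payoff=37.8300 vs cont=34.3927 → 37.8300 [stop]  node(4,3) S=171.9406 payoff=0.0000 vs cont=6.1164 → 6.1164 [wait]  node(4,4) S=254.0262 payoff=0.0000 vs cont=0.0000 → 0.0000 [wait]  ⇒ S*(4)=116.3800
t_3: node(3,0) S=64.8079 payoff=89.4021 vs cont=85.9647 → 89.4021 [stop]  node(3,1) S=95.7477 payoff=58.4623 vs cont=55.0250 → 58.4623 [stop]  node(3,2) S=141.4583 payoff=12.7517 vs cont=21.1916 → 21.1916 [wait]  node(3,3) S=208.9914 payoff=0.0000 vs cont=2.9337 → 2.9337 [wait]  ⇒ S*(3)=95.7477
t_2: node(2,0) S=78.7732 payoff=75.4368 vs cont=71.9995 → 75.4368 [stop]  node(2,1) S=116.3800 payoff=37.8300 vs cont=38.5962 → 38.5962 [wait]  node(2,2) S=171.9406 payoff=0.0000 vs cont=11.6258 → 11.6258 [wait]  ⇒ S*(2)=78.7732
t_1: node(1,0) S=95.7477 payoff=58.4623 vs cont=55.4066 → 58.4623 [stop]  node(1,1) S=141.4583 payoff=12.7517 vs cont=24.3031 → 24.3031 [wait]  ⇒ S*(1)=95.7477
t_0: node(0,0) S=116.3800 payoff=37.8300 vs cont=40.1459 → 40.1459 [wait]  ⇒ S*(0)=-

price = 40.1459
boundary = - 95.7477 78.7732 95.7477 116.3800
tree:
40.1459
58.4623 24.3031
75.4368 38.5962 11.6258
89.4021 58.4623 21.1916 2.9337
100.8915 75.4368 37.8300 6.1164 0.0000
110.3440 89.4021 58.4623 12.7517 0.0000 0.0000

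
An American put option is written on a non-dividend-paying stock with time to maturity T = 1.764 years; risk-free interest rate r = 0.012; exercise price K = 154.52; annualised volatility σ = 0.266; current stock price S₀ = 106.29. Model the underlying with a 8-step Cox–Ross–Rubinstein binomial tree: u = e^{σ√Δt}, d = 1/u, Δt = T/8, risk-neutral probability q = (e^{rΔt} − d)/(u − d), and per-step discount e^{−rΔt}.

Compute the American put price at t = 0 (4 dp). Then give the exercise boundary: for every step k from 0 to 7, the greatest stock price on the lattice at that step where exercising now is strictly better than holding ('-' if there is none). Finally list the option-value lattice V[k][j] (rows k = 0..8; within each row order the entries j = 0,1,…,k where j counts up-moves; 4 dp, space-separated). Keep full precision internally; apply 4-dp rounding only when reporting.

price = 50.1132
boundary = - - 82.7942 93.8093 82.7942 93.8093 106.2900 120.4311
tree:
50.1132
60.8261 38.7562
71.7258 49.3255 27.4925
81.4476 60.7107 37.2342 17.0652
90.0278 71.7258 48.5680 25.1317 8.3996
97.6005 81.4476 60.7107 35.6499 13.8481 2.5290
104.2841 90.0278 71.7258 48.2300 22.1852 4.8707 0.0000
110.1828 97.6005 81.4476 60.7107 34.0889 9.3806 0.0000 0.0000
115.3889 104.2841 90.0278 71.7258 48.2300 18.0664 0.0000 0.0000 0.0000

params: Δt=0.22050 u=1.13304 d=0.88258 q=0.47939 e^(-rΔt)=0.99736
t_8 payoffs: 115.3889 104.2841 90.0278 71.7258 48.2300 18.0664 0.0000 0.0000 0.0000
t_7: node(7,0) S=44.3372 payoff=110.1828 vs cont=109.7745 → 110.1828 [stop]  node(7,1) S=56.9195 payoff=97.6005 vs cont=97.1922 → 97.6005 [stop]  node(7,2) S=73.0724 payoff=81.4476 vs cont=81.0393 → 81.4476 [stop]  node(7,3) S=93.8093 payoff=60.7107 vs cont=60.3023 → 60.7107 [stop]  node(7,4) S=120.4311 payoff=34.0889 vs cont=33.6806 → 34.0889 [stop]  node(7,5) S=154.6078 payoff=0.0000 vs cont=9.3806 → 9.3806 [wait]  node(7,6) S=198.4833 payoff=0.0000 vs cont=0.0000 → 0.0000 [wait]  node(7,7) S=254.8101 payoff=0.0000 vs cont=0.0000 → 0.0000 [wait]  ⇒ S*(7)=120.4311
t_6: node(6,0) S=50.2359 payoff=104.2841 vs cont=103.8757 → 104.2841 [stop]  node(6,1) S=64.4922 payoff=90.0278 vs cont=89.6195 → 90.0278 [stop]  node(6,2) S=82.7942 payoff=71.7258 vs cont=71.3175 → 71.7258 [stop]  node(6,3) S=106.2900 payoff=48.2300 vs cont=47.8217 → 48.2300 [stop]  node(6,4) S=136.4536 payoff=18.0664 vs cont=22.1852 → 22.1852 [wait]  node(6,5) S=175.1772 payoff=0.0000 vs cont=4.8707 → 4.8707 [wait]  node(6,6) S=224.8901 payoff=0.0000 vs cont=0.0000 → 0.0000 [wait]  ⇒ S*(6)=106.2900
t_5: node(5,0) S=56.9195 payoff=97.6005 vs cont=97.1922 → 97.6005 [stop]  node(5,1) S=73.0724 payoff=81.4476 vs cont=81.0393 → 81.4476 [stop]  node(5,2) S=93.8093 payoff=60.7107 vs cont=60.3023 → 60.7107 [stop]  node(5,3) S=120.4311 payoff=34.0889 vs cont=35.6499 → 35.6499 [wait]  node(5,4) S=154.6078 payoff=0.0000 vs cont=13.8481 → 13.8481 [wait]  node(5,5) S=198.4833 payoff=0.0000 vs cont=2.5290 → 2.5290 [wait]  ⇒ S*(5)=93.8093
t_4: node(4,0) S=64.4922 payoff=90.0278 vs cont=89.6195 → 90.0278 [stop]  node(4,1) S=82.7942 payoff=71.7258 vs cont=71.3175 → 71.7258 [stop]  node(4,2) S=106.2900 payoff=48.2300 vs cont=48.5680 → 48.5680 [wait]  node(4,3) S=136.4536 payoff=18.0664 vs cont=25.1317 → 25.1317 [wait]  node(4,4) S=175.1772 payoff=0.0000 vs cont=8.3996 → 8.3996 [wait]  ⇒ S*(4)=82.7942
t_3: node(3,0) S=73.0724 payoff=81.4476 vs cont=81.0393 → 81.4476 [stop]  node(3,1) S=93.8093 payoff=60.7107 vs cont=60.4640 → 60.7107 [stop]  node(3,2) S=120.4311 payoff=34.0889 vs cont=37.2342 → 37.2342 [wait]  node(3,3) S=154.6078 payoff=0.0000 vs cont=17.0652 → 17.0652 [wait]  ⇒ S*(3)=93.8093
t_2: node(2,0) S=82.7942 payoff=71.7258 vs cont=71.3175 → 71.7258 [stop]  node(2,1) S=106.2900 payoff=48.2300 vs cont=49.3255 → 49.3255 [wait]  node(2,2) S=136.4536 payoff=18.0664 vs cont=27.4925 → 27.4925 [wait]  ⇒ S*(2)=82.7942
t_1: node(1,0) S=93.8093 payoff=60.7107 vs cont=60.8261 → 60.8261 [wait]  node(1,1) S=120.4311 payoff=34.0889 vs cont=38.7562 → 38.7562 [wait]  ⇒ S*(1)=-
t_0: node(0,0) S=106.2900 payoff=48.2300 vs cont=50.1132 → 50.1132 [wait]  ⇒ S*(0)=-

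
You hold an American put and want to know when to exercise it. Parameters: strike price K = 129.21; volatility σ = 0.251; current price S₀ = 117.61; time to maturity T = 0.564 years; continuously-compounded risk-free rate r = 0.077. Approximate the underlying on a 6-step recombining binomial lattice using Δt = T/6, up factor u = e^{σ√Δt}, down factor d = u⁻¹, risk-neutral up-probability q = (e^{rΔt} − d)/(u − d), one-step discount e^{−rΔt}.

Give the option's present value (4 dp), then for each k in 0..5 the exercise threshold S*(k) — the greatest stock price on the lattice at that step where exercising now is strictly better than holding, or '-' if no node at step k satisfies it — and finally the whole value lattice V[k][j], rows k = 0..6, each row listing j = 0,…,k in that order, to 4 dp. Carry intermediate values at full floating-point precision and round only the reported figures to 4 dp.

price = 13.8660
boundary = - 108.8988 100.8328 108.8988 100.8328 108.8988
tree:
13.8660
20.3112 8.2934
28.3772 13.2575 3.9686
35.8457 20.3112 7.1323 1.1942
42.7611 28.3772 12.3687 2.5480 0.0000
49.1642 35.8457 20.3112 5.4366 0.0000 0.0000
55.0931 42.7611 28.3772 11.6000 0.0000 0.0000 0.0000

params: Δt=0.09400 u=1.07999 d=0.92593 q=0.52792 e^(-rΔt)=0.99279
t_6 payoffs: 55.0931 42.7611 28.3772 11.6000 0.0000 0.0000 0.0000
t_5: node(5,0) S=80.0458 payoff=49.1642 vs cont=48.2324 → 49.1642 [stop]  node(5,1) S=93.3643 payoff=35.8457 vs cont=34.9139 → 35.8457 [stop]  node(5,2) S=108.8988 payoff=20.3112 vs cont=19.3794 → 20.3112 [stop]  node(5,3) S=127.0181 payoff=2.1919 vs cont=5.4366 → 5.4366 [wait]  node(5,4) S=148.1521 payoff=0.0000 vs cont=0.0000 → 0.0000 [wait]  node(5,5) S=172.8026 payoff=0.0000 vs cont=0.0000 → 0.0000 [wait]  ⇒ S*(5)=108.8988
t_4: node(4,0) S=86.4489 payoff=42.7611 vs cont=41.8293 → 42.7611 [stop]  node(4,1) S=100.8328 payoff=28.3772 vs cont=27.4453 → 28.3772 [stop]  node(4,2) S=117.6100 payoff=11.6000 vs cont=12.3687 → 12.3687 [wait]  node(4,3) S=137.1787 payoff=0.0000 vs cont=2.5480 → 2.5480 [wait]  node(4,4) S=160.0033 payoff=0.0000 vs cont=0.0000 → 0.0000 [wait]  ⇒ S*(4)=100.8328
t_3: node(3,0) S=93.3643 payoff=35.8457 vs cont=34.9139 → 35.8457 [stop]  node(3,1) S=108.8988 payoff=20.3112 vs cont=19.7823 → 20.3112 [stop]  node(3,2) S=127.0181 payoff=2.1919 vs cont=7.1323 → 7.1323 [wait]  node(3,3) S=148.1521 payoff=0.0000 vs cont=1.1942 → 1.1942 [wait]  ⇒ S*(3)=108.8988
t_2: node(2,0) S=100.8328 payoff=28.3772 vs cont=27.4453 → 28.3772 [stop]  node(2,1) S=117.6100 payoff=11.6000 vs cont=13.2575 → 13.2575 [wait]  node(2,2) S=137.1787 payoff=0.0000 vs cont=3.9686 → 3.9686 [wait]  ⇒ S*(2)=100.8328
t_1: node(1,0) S=108.8988 payoff=20.3112 vs cont=20.2481 → 20.3112 [stop]  node(1,1) S=127.0181 payoff=2.1919 vs cont=8.2934 → 8.2934 [wait]  ⇒ S*(1)=108.8988
t_0: node(0,0) S=117.6100 payoff=11.6000 vs cont=13.8660 → 13.8660 [wait]  ⇒ S*(0)=-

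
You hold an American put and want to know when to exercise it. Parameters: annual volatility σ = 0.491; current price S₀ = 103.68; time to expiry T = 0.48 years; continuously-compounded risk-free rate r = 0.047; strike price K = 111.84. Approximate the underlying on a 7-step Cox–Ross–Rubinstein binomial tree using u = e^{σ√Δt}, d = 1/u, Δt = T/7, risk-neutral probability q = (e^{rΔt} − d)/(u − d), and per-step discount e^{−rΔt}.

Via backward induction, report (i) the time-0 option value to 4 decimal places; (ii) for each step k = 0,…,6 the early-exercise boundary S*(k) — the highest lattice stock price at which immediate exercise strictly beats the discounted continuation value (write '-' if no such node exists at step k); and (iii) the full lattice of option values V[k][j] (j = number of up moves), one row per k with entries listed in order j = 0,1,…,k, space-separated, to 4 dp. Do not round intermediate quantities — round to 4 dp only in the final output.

price = 17.8216
boundary = - - - 70.4982 61.9925 70.4982 80.1710
tree:
17.8216
24.4718 10.7490
32.4440 16.0141 5.1270
41.3418 23.0388 8.5244 1.4871
49.8475 31.7204 13.8044 2.8713 0.0000
57.3270 41.3418 21.5279 5.5441 0.0000 0.0000
63.9041 49.8475 31.6690 10.7047 0.0000 0.0000 0.0000
69.6876 57.3270 41.3418 20.6691 0.0000 0.0000 0.0000 0.0000

Δt=0.06857, u=1.13721, d=0.87935, q=0.48042, disc=e^(-rΔt)=0.99678
k=7 terminal: V=max(K-S,0) → 69.6876 57.3270 41.3418 20.6691 0.0000 0.0000 0.0000 0.0000
k=6: j=0 S=47.9359 intr=63.9041 cont=63.5442 V=63.9041[EX]; j=1 S=61.9925 intr=49.8475 cont=49.4876 V=49.8475[EX]; j=2 S=80.1710 intr=31.6690 cont=31.3092 V=31.6690[EX]; j=3 S=103.6800 intr=8.1600 cont=10.7047 V=10.7047[hold]; j=4 S=134.0828 intr=0.0000 cont=0.0000 V=0.0000[hold]; j=5 S=173.4007 intr=0.0000 cont=0.0000 V=0.0000[hold]; j=6 S=224.2481 intr=0.0000 cont=0.0000 V=0.0000[hold]  S*(6)=80.1710
k=5: j=0 S=54.5130 intr=57.3270 cont=56.9671 V=57.3270[EX]; j=1 S=70.4982 intr=41.3418 cont=40.9819 V=41.3418[EX]; j=2 S=91.1709 intr=20.6691 cont=21.5279 V=21.5279[hold]; j=3 S=117.9055 intr=0.0000 cont=5.5441 V=5.5441[hold]; j=4 S=152.4797 intr=0.0000 cont=0.0000 V=0.0000[hold]; j=5 S=197.1922 intr=0.0000 cont=0.0000 V=0.0000[hold]  S*(5)=70.4982
k=4: j=0 S=61.9925 intr=49.8475 cont=49.4876 V=49.8475[EX]; j=1 S=80.1710 intr=31.6690 cont=31.7204 V=31.7204[hold]; j=2 S=103.6800 intr=8.1600 cont=13.8044 V=13.8044[hold]; j=3 S=134.0828 intr=0.0000 cont=2.8713 V=2.8713[hold]; j=4 S=173.4007 intr=0.0000 cont=0.0000 V=0.0000[hold]  S*(4)=61.9925
k=3: j=0 S=70.4982 intr=41.3418 cont=41.0065 V=41.3418[EX]; j=1 S=91.1709 intr=20.6691 cont=23.0388 V=23.0388[hold]; j=2 S=117.9055 intr=0.0000 cont=8.5244 V=8.5244[hold]; j=3 S=152.4797 intr=0.0000 cont=1.4871 V=1.4871[hold]  S*(3)=70.4982
k=2: j=0 S=80.1710 intr=31.6690 cont=32.4440 V=32.4440[hold]; j=1 S=103.6800 intr=8.1600 cont=16.0141 V=16.0141[hold]; j=2 S=134.0828 intr=0.0000 cont=5.1270 V=5.1270[hold]  S*(2)=-
k=1: j=0 S=91.1709 intr=20.6691 cont=24.4718 V=24.4718[hold]; j=1 S=117.9055 intr=0.0000 cont=10.7490 V=10.7490[hold]  S*(1)=-
k=0: j=0 S=103.6800 intr=8.1600 cont=17.8216 V=17.8216[hold]  S*(0)=-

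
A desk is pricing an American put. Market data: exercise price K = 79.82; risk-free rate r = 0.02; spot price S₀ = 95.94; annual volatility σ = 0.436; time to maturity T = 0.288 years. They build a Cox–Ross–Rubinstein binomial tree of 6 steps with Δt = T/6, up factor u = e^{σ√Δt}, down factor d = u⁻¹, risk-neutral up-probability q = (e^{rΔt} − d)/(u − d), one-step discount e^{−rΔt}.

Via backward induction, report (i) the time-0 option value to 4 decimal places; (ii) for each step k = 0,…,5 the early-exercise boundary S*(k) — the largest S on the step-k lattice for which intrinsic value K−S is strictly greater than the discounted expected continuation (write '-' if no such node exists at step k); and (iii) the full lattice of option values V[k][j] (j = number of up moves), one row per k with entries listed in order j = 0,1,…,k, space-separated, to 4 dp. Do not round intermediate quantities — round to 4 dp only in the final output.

params: Δt=0.04800 u=1.10023 d=0.90890 q=0.48116 e^(-rΔt)=0.99904
t_6 payoffs: 25.7334 14.3474 0.5645 0.0000 0.0000 0.0000 0.0000
t_5: node(5,0) S=59.5079 payoff=20.3121 vs cont=20.2355 → 20.3121 [stop]  node(5,1) S=72.0352 payoff=7.7848 vs cont=7.7082 → 7.7848 [stop]  node(5,2) S=87.1996 payoff=0.0000 vs cont=0.2926 → 0.2926 [wait]  node(5,3) S=105.5564 payoff=0.0000 vs cont=0.0000 → 0.0000 [wait]  node(5,4) S=127.7776 payoff=0.0000 vs cont=0.0000 → 0.0000 [wait]  node(5,5) S=154.6767 payoff=0.0000 vs cont=0.0000 → 0.0000 [wait]  ⇒ S*(5)=72.0352
t_4: node(4,0) S=65.4726 payoff=14.3474 vs cont=14.2708 → 14.3474 [stop]  node(4,1) S=79.2555 payoff=0.5645 vs cont=4.1759 → 4.1759 [wait]  node(4,2) S=95.9400 payoff=0.0000 vs cont=0.1517 → 0.1517 [wait]  node(4,3) S=116.1368 payoff=0.0000 vs cont=0.0000 → 0.0000 [wait]  node(4,4) S=140.5853 payoff=0.0000 vs cont=0.0000 → 0.0000 [wait]  ⇒ S*(4)=65.4726
t_3: node(3,0) S=72.0352 payoff=7.7848 vs cont=9.4442 → 9.4442 [wait]  node(3,1) S=87.1996 payoff=0.0000 vs cont=2.2374 → 2.2374 [wait]  node(3,2) S=105.5564 payoff=0.0000 vs cont=0.0786 → 0.0786 [wait]  node(3,3) S=127.7776 payoff=0.0000 vs cont=0.0000 → 0.0000 [wait]  ⇒ S*(3)=-
t_2: node(2,0) S=79.2555 payoff=0.5645 vs cont=5.9709 → 5.9709 [wait]  node(2,1) S=95.9400 payoff=0.0000 vs cont=1.1976 → 1.1976 [wait]  node(2,2) S=116.1368 payoff=0.0000 vs cont=0.0407 → 0.0407 [wait]  ⇒ S*(2)=-
t_1: node(1,0) S=87.1996 payoff=0.0000 vs cont=3.6706 → 3.6706 [wait]  node(1,1) S=105.5564 payoff=0.0000 vs cont=0.6403 → 0.6403 [wait]  ⇒ S*(1)=-
t_0: node(0,0) S=95.9400 payoff=0.0000 vs cont=2.2105 → 2.2105 [wait]  ⇒ S*(0)=-

price = 2.2105
boundary = - - - - 65.4726 72.0352
tree:
2.2105
3.6706 0.6403
5.9709 1.1976 0.0407
9.4442 2.2374 0.0786 0.0000
14.3474 4.1759 0.1517 0.0000 0.0000
20.3121 7.7848 0.2926 0.0000 0.0000 0.0000
25.7334 14.3474 0.5645 0.0000 0.0000 0.0000 0.0000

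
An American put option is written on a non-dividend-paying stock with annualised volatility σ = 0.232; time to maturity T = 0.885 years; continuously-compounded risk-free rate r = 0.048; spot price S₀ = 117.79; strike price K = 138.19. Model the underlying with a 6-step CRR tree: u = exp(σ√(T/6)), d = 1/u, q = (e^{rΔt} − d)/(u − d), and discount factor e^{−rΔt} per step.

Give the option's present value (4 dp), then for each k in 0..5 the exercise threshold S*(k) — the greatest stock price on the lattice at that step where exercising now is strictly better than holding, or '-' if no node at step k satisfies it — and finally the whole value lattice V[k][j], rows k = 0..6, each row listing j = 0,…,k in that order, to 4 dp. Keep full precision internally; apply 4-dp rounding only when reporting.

price = 21.5583
boundary = - 107.7487 98.5635 107.7487 117.7900 107.7487
tree:
21.5583
30.4413 13.5739
39.6265 20.8410 6.9863
48.0288 30.4413 12.1782 2.2425
55.7148 39.6265 20.4000 4.6814 0.0000
62.7455 48.0288 30.4413 9.7724 0.0000 0.0000
69.1769 55.7148 39.6265 20.4000 0.0000 0.0000 0.0000

Δt=0.14750  u=1.09319  d=0.91475  q=0.51756  discount=0.99295
step 6 (expiry): payoffs max(K−S,0) = 69.1769 55.7148 39.6265 20.4000 0.0000 0.0000 0.0000
step 5: (k=5,j=0): S=75.4445, (K−S)⁺=62.7455, hold=61.7706 ⇒ V=62.7455 exercise | (k=5,j=1): S=90.1612, (K−S)⁺=48.0288, hold=47.0538 ⇒ V=48.0288 exercise | (k=5,j=2): S=107.7487, (K−S)⁺=30.4413, hold=29.4663 ⇒ V=30.4413 exercise | (k=5,j=3): S=128.7670, (K−S)⁺=9.4230, hold=9.7724 ⇒ V=9.7724 continue | (k=5,j=4): S=153.8853, (K−S)⁺=0.0000, hold=0.0000 ⇒ V=0.0000 continue | (k=5,j=5): S=183.9033, (K−S)⁺=0.0000, hold=0.0000 ⇒ V=0.0000 continue  boundary S*=107.7487
step 4: (k=4,j=0): S=82.4752, (K−S)⁺=55.7148, hold=54.7398 ⇒ V=55.7148 exercise | (k=4,j=1): S=98.5635, (K−S)⁺=39.6265, hold=38.6516 ⇒ V=39.6265 exercise | (k=4,j=2): S=117.7900, (K−S)⁺=20.4000, hold=19.6046 ⇒ V=20.4000 exercise | (k=4,j=3): S=140.7670, (K−S)⁺=0.0000, hold=4.6814 ⇒ V=4.6814 continue | (k=4,j=4): S=168.2260, (K−S)⁺=0.0000, hold=0.0000 ⇒ V=0.0000 continue  boundary S*=117.7900
step 3: (k=3,j=0): S=90.1612, (K−S)⁺=48.0288, hold=47.0538 ⇒ V=48.0288 exercise | (k=3,j=1): S=107.7487, (K−S)⁺=30.4413, hold=29.4663 ⇒ V=30.4413 exercise | (k=3,j=2): S=128.7670, (K−S)⁺=9.4230, hold=12.1782 ⇒ V=12.1782 continue | (k=3,j=3): S=153.8853, (K−S)⁺=0.0000, hold=2.2425 ⇒ V=2.2425 continue  boundary S*=107.7487
step 2: (k=2,j=0): S=98.5635, (K−S)⁺=39.6265, hold=38.6516 ⇒ V=39.6265 exercise | (k=2,j=1): S=117.7900, (K−S)⁺=20.4000, hold=20.8410 ⇒ V=20.8410 continue | (k=2,j=2): S=140.7670, (K−S)⁺=0.0000, hold=6.9863 ⇒ V=6.9863 continue  boundary S*=98.5635
step 1: (k=1,j=0): S=107.7487, (K−S)⁺=30.4413, hold=29.6929 ⇒ V=30.4413 exercise | (k=1,j=1): S=128.7670, (K−S)⁺=9.4230, hold=13.5739 ⇒ V=13.5739 continue  boundary S*=107.7487
step 0: (k=0,j=0): S=117.7900, (K−S)⁺=20.4000, hold=21.5583 ⇒ V=21.5583 continue  boundary S*=-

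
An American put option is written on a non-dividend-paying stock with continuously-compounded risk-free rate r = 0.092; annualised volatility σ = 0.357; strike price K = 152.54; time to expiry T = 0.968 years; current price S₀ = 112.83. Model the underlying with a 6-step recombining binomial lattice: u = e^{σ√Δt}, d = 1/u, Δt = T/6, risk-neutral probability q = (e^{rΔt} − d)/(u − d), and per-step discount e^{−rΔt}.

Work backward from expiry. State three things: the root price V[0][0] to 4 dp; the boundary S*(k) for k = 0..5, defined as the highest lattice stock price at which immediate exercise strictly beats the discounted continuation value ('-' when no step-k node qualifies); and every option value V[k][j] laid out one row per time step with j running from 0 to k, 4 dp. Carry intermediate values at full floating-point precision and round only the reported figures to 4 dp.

params: Δt=0.16133 u=1.15418 d=0.86641 q=0.51618 e^(-rΔt)=0.98527
t_6 payoffs: 104.8119 88.9595 67.8418 39.7100 2.2345 0.0000 0.0000
t_5: node(5,0) S=55.0870 payoff=97.4530 vs cont=95.2056 → 97.4530 [stop]  node(5,1) S=73.3836 payoff=79.1564 vs cont=76.9090 → 79.1564 [stop]  node(5,2) S=97.7574 payoff=54.7826 vs cont=52.5353 → 54.7826 [stop]  node(5,3) S=130.2266 payoff=22.3134 vs cont=20.0660 → 22.3134 [stop]  node(5,4) S=173.4802 payoff=0.0000 vs cont=1.0652 → 1.0652 [wait]  node(5,5) S=231.1001 payoff=0.0000 vs cont=0.0000 → 0.0000 [wait]  ⇒ S*(5)=130.2266
t_4: node(4,0) S=63.5805 payoff=88.9595 vs cont=86.7121 → 88.9595 [stop]  node(4,1) S=84.6982 payoff=67.8418 vs cont=65.5944 → 67.8418 [stop]  node(4,2) S=112.8300 payoff=39.7100 vs cont=37.4626 → 39.7100 [stop]  node(4,3) S=150.3055 payoff=2.2345 vs cont=11.1784 → 11.1784 [wait]  node(4,4) S=200.2281 payoff=0.0000 vs cont=0.5078 → 0.5078 [wait]  ⇒ S*(4)=112.8300
t_3: node(3,0) S=73.3836 payoff=79.1564 vs cont=76.9090 → 79.1564 [stop]  node(3,1) S=97.7574 payoff=54.7826 vs cont=52.5353 → 54.7826 [stop]  node(3,2) S=130.2266 payoff=22.3134 vs cont=24.6146 → 24.6146 [wait]  node(3,3) S=173.4802 payoff=0.0000 vs cont=5.5870 → 5.5870 [wait]  ⇒ S*(3)=97.7574
t_2: node(2,0) S=84.6982 payoff=67.8418 vs cont=65.5944 → 67.8418 [stop]  node(2,1) S=112.8300 payoff=39.7100 vs cont=38.6330 → 39.7100 [stop]  node(2,2) S=150.3055 payoff=2.2345 vs cont=14.5751 → 14.5751 [wait]  ⇒ S*(2)=112.8300
t_1: node(1,0) S=97.7574 payoff=54.7826 vs cont=52.5353 → 54.7826 [stop]  node(1,1) S=130.2266 payoff=22.3134 vs cont=26.3421 → 26.3421 [wait]  ⇒ S*(1)=97.7574
t_0: node(0,0) S=112.8300 payoff=39.7100 vs cont=39.5115 → 39.7100 [stop]  ⇒ S*(0)=112.8300

price = 39.7100
boundary = 112.8300 97.7574 112.8300 97.7574 112.8300 130.2266
tree:
39.7100
54.7826 26.3421
67.8418 39.7100 14.5751
79.1564 54.7826 24.6146 5.5870
88.9595 67.8418 39.7100 11.1784 0.5078
97.4530 79.1564 54.7826 22.3134 1.0652 0.0000
104.8119 88.9595 67.8418 39.7100 2.2345 0.0000 0.0000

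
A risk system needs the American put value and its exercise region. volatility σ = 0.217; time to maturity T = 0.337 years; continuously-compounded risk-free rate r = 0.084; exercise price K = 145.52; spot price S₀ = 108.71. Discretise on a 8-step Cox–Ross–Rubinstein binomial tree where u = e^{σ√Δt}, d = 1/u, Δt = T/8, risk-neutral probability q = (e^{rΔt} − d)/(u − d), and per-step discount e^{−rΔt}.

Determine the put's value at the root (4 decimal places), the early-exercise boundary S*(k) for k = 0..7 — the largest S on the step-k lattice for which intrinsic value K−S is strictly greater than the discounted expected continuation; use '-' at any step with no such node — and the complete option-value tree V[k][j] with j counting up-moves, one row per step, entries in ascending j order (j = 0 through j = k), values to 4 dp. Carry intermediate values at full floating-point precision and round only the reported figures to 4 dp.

params: Δt=0.04213 u=1.04554 d=0.95644 q=0.52865 e^(-rΔt)=0.99647
t_8 payoffs: 69.3947 62.3026 54.5498 46.0747 36.8100 26.6822 15.6108 3.5081 0.0000
t_7: node(7,0) S=79.5924 payoff=65.9276 vs cont=65.4136 → 65.9276 [stop]  node(7,1) S=87.0075 payoff=58.5125 vs cont=57.9985 → 58.5125 [stop]  node(7,2) S=95.1134 payoff=50.4066 vs cont=49.8926 → 50.4066 [stop]  node(7,3) S=103.9745 payoff=41.5455 vs cont=41.0315 → 41.5455 [stop]  node(7,4) S=113.6612 payoff=31.8588 vs cont=31.3448 → 31.8588 [stop]  node(7,5) S=124.2502 payoff=21.2698 vs cont=20.7558 → 21.2698 [stop]  node(7,6) S=135.8258 payoff=9.6942 vs cont=9.1802 → 9.6942 [stop]  node(7,7) S=148.4798 payoff=0.0000 vs cont=1.6477 → 1.6477 [wait]  ⇒ S*(7)=135.8258
t_6: node(6,0) S=83.2174 payoff=62.3026 vs cont=61.7886 → 62.3026 [stop]  node(6,1) S=90.9702 payoff=54.5498 vs cont=54.0358 → 54.5498 [stop]  node(6,2) S=99.4453 payoff=46.0747 vs cont=45.5607 → 46.0747 [stop]  node(6,3) S=108.7100 payoff=36.8100 vs cont=36.2960 → 36.8100 [stop]  node(6,4) S=118.8378 payoff=26.6822 vs cont=26.1682 → 26.6822 [stop]  node(6,5) S=129.9092 payoff=15.6108 vs cont=15.0968 → 15.6108 [stop]  node(6,6) S=142.0119 payoff=3.5081 vs cont=5.4212 → 5.4212 [wait]  ⇒ S*(6)=129.9092
t_5: node(5,0) S=87.0075 payoff=58.5125 vs cont=57.9985 → 58.5125 [stop]  node(5,1) S=95.1134 payoff=50.4066 vs cont=49.8926 → 50.4066 [stop]  node(5,2) S=103.9745 payoff=41.5455 vs cont=41.0315 → 41.5455 [stop]  node(5,3) S=113.6612 payoff=31.8588 vs cont=31.3448 → 31.8588 [stop]  node(5,4) S=124.2502 payoff=21.2698 vs cont=20.7558 → 21.2698 [stop]  node(5,5) S=135.8258 payoff=9.6942 vs cont=10.1880 → 10.1880 [wait]  ⇒ S*(5)=124.2502
t_4: node(4,0) S=90.9702 payoff=54.5498 vs cont=54.0358 → 54.5498 [stop]  node(4,1) S=99.4453 payoff=46.0747 vs cont=45.5607 → 46.0747 [stop]  node(4,2) S=108.7100 payoff=36.8100 vs cont=36.2960 → 36.8100 [stop]  node(4,3) S=118.8378 payoff=26.6822 vs cont=26.1682 → 26.6822 [stop]  node(4,4) S=129.9092 payoff=15.6108 vs cont=15.3570 → 15.6108 [stop]  ⇒ S*(4)=129.9092
t_3: node(3,0) S=95.1134 payoff=50.4066 vs cont=49.8926 → 50.4066 [stop]  node(3,1) S=103.9745 payoff=41.5455 vs cont=41.0315 → 41.5455 [stop]  node(3,2) S=113.6612 payoff=31.8588 vs cont=31.3448 → 31.8588 [stop]  node(3,3) S=124.2502 payoff=21.2698 vs cont=20.7558 → 21.2698 [stop]  ⇒ S*(3)=124.2502
t_2: node(2,0) S=99.4453 payoff=46.0747 vs cont=45.5607 → 46.0747 [stop]  node(2,1) S=108.7100 payoff=36.8100 vs cont=36.2960 → 36.8100 [stop]  node(2,2) S=118.8378 payoff=26.6822 vs cont=26.1682 → 26.6822 [stop]  ⇒ S*(2)=118.8378
t_1: node(1,0) S=103.9745 payoff=41.5455 vs cont=41.0315 → 41.5455 [stop]  node(1,1) S=113.6612 payoff=31.8588 vs cont=31.3448 → 31.8588 [stop]  ⇒ S*(1)=113.6612
t_0: node(0,0) S=108.7100 payoff=36.8100 vs cont=36.2960 → 36.8100 [stop]  ⇒ S*(0)=108.7100

price = 36.8100
boundary = 108.7100 113.6612 118.8378 124.2502 129.9092 124.2502 129.9092 135.8258
tree:
36.8100
41.5455 31.8588
46.0747 36.8100 26.6822
50.4066 41.5455 31.8588 21.2698
54.5498 46.0747 36.8100 26.6822 15.6108
58.5125 50.4066 41.5455 31.8588 21.2698 10.1880
62.3026 54.5498 46.0747 36.8100 26.6822 15.6108 5.4212
65.9276 58.5125 50.4066 41.5455 31.8588 21.2698 9.6942 1.6477
69.3947 62.3026 54.5498 46.0747 36.8100 26.6822 15.6108 3.5081 0.0000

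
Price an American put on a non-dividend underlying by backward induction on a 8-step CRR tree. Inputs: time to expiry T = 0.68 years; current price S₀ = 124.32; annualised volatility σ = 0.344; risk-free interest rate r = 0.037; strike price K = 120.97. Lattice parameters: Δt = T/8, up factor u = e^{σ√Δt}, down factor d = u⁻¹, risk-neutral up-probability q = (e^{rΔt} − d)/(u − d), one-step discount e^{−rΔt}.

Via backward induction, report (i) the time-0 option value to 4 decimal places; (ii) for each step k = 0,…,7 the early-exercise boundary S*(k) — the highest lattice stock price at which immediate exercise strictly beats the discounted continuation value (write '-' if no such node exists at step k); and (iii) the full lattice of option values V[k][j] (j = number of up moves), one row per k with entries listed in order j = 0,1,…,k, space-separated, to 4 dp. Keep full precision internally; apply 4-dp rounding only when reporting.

Δt=0.08500  u=1.10549  d=0.90457  q=0.49063  discount=0.99686
step 8 (expiry): payoffs max(K−S,0) = 65.2399 52.8613 37.7332 19.2449 0.0000 0.0000 0.0000 0.0000 0.0000
step 7: (k=7,j=0): S=61.6093, (K−S)⁺=59.3607, hold=58.9809 ⇒ V=59.3607 exercise | (k=7,j=1): S=75.2937, (K−S)⁺=45.6763, hold=45.2964 ⇒ V=45.6763 exercise | (k=7,j=2): S=92.0178, (K−S)⁺=28.9522, hold=28.5724 ⇒ V=28.9522 exercise | (k=7,j=3): S=112.4565, (K−S)⁺=8.5135, hold=9.7721 ⇒ V=9.7721 continue | (k=7,j=4): S=137.4350, (K−S)⁺=0.0000, hold=0.0000 ⇒ V=0.0000 continue | (k=7,j=5): S=167.9617, (K−S)⁺=0.0000, hold=0.0000 ⇒ V=0.0000 continue | (k=7,j=6): S=205.2689, (K−S)⁺=0.0000, hold=0.0000 ⇒ V=0.0000 continue | (k=7,j=7): S=250.8626, (K−S)⁺=0.0000, hold=0.0000 ⇒ V=0.0000 continue  boundary S*=92.0178
step 6: (k=6,j=0): S=68.1087, (K−S)⁺=52.8613, hold=52.4815 ⇒ V=52.8613 exercise | (k=6,j=1): S=83.2368, (K−S)⁺=37.7332, hold=37.3534 ⇒ V=37.7332 exercise | (k=6,j=2): S=101.7251, (K−S)⁺=19.2449, hold=19.4806 ⇒ V=19.4806 continue | (k=6,j=3): S=124.3200, (K−S)⁺=0.0000, hold=4.9620 ⇒ V=4.9620 continue | (k=6,j=4): S=151.9336, (K−S)⁺=0.0000, hold=0.0000 ⇒ V=0.0000 continue | (k=6,j=5): S=185.6807, (K−S)⁺=0.0000, hold=0.0000 ⇒ V=0.0000 continue | (k=6,j=6): S=226.9235, (K−S)⁺=0.0000, hold=0.0000 ⇒ V=0.0000 continue  boundary S*=83.2368
step 5: (k=5,j=0): S=75.2937, (K−S)⁺=45.6763, hold=45.2964 ⇒ V=45.6763 exercise | (k=5,j=1): S=92.0178, (K−S)⁺=28.9522, hold=28.6876 ⇒ V=28.9522 exercise | (k=5,j=2): S=112.4565, (K−S)⁺=8.5135, hold=12.3186 ⇒ V=12.3186 continue | (k=5,j=3): S=137.4350, (K−S)⁺=0.0000, hold=2.5196 ⇒ V=2.5196 continue | (k=5,j=4): S=167.9617, (K−S)⁺=0.0000, hold=0.0000 ⇒ V=0.0000 continue | (k=5,j=5): S=205.2689, (K−S)⁺=0.0000, hold=0.0000 ⇒ V=0.0000 continue  boundary S*=92.0178
step 4: (k=4,j=0): S=83.2368, (K−S)⁺=37.7332, hold=37.3534 ⇒ V=37.7332 exercise | (k=4,j=1): S=101.7251, (K−S)⁺=19.2449, hold=20.7261 ⇒ V=20.7261 continue | (k=4,j=2): S=124.3200, (K−S)⁺=0.0000, hold=7.4874 ⇒ V=7.4874 continue | (k=4,j=3): S=151.9336, (K−S)⁺=0.0000, hold=1.2794 ⇒ V=1.2794 continue | (k=4,j=4): S=185.6807, (K−S)⁺=0.0000, hold=0.0000 ⇒ V=0.0000 continue  boundary S*=83.2368
step 3: (k=3,j=0): S=92.0178, (K−S)⁺=28.9522, hold=29.2968 ⇒ V=29.2968 continue | (k=3,j=1): S=112.4565, (K−S)⁺=8.5135, hold=14.1861 ⇒ V=14.1861 continue | (k=3,j=2): S=137.4350, (K−S)⁺=0.0000, hold=4.4276 ⇒ V=4.4276 continue | (k=3,j=3): S=167.9617, (K−S)⁺=0.0000, hold=0.6496 ⇒ V=0.6496 continue  boundary S*=-
step 2: (k=2,j=0): S=101.7251, (K−S)⁺=19.2449, hold=21.8144 ⇒ V=21.8144 continue | (k=2,j=1): S=124.3200, (K−S)⁺=0.0000, hold=9.3689 ⇒ V=9.3689 continue | (k=2,j=2): S=151.9336, (K−S)⁺=0.0000, hold=2.5660 ⇒ V=2.5660 continue  boundary S*=-
step 1: (k=1,j=0): S=112.4565, (K−S)⁺=8.5135, hold=15.6590 ⇒ V=15.6590 continue | (k=1,j=1): S=137.4350, (K−S)⁺=0.0000, hold=6.0122 ⇒ V=6.0122 continue  boundary S*=-
step 0: (k=0,j=0): S=124.3200, (K−S)⁺=0.0000, hold=10.8917 ⇒ V=10.8917 continue  boundary S*=-

price = 10.8917
boundary = - - - - 83.2368 92.0178 83.2368 92.0178
tree:
10.8917
15.6590 6.0122
21.8144 9.3689 2.5660
29.2968 14.1861 4.4276 0.6496
37.7332 20.7261 7.4874 1.2794 0.0000
45.6763 28.9522 12.3186 2.5196 0.0000 0.0000
52.8613 37.7332 19.4806 4.9620 0.0000 0.0000 0.0000
59.3607 45.6763 28.9522 9.7721 0.0000 0.0000 0.0000 0.0000
65.2399 52.8613 37.7332 19.2449 0.0000 0.0000 0.0000 0.0000 0.0000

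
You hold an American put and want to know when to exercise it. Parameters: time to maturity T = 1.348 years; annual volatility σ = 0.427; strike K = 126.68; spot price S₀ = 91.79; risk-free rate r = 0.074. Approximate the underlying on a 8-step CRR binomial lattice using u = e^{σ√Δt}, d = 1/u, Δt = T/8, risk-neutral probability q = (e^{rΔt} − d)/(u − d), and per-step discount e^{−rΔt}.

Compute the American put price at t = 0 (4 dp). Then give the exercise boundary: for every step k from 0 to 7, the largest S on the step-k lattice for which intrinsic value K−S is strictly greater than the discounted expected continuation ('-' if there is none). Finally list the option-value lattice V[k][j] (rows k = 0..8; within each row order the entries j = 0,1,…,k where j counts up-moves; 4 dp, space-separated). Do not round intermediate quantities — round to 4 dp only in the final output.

Δt=0.16850  u=1.19158  d=0.83922  q=0.49190  discount=0.98761
step 8 (expiry): payoffs max(K−S,0) = 104.0952 94.6128 81.1491 62.0327 34.8900 0.0000 0.0000 0.0000 0.0000
step 7: (k=7,j=0): S=26.9116, (K−S)⁺=99.7684, hold=98.1987 ⇒ V=99.7684 exercise | (k=7,j=1): S=38.2106, (K−S)⁺=88.4694, hold=86.8997 ⇒ V=88.4694 exercise | (k=7,j=2): S=54.2536, (K−S)⁺=72.4264, hold=70.8567 ⇒ V=72.4264 exercise | (k=7,j=3): S=77.0323, (K−S)⁺=49.6477, hold=48.0779 ⇒ V=49.6477 exercise | (k=7,j=4): S=109.3749, (K−S)⁺=17.3051, hold=17.5079 ⇒ V=17.5079 continue | (k=7,j=5): S=155.2968, (K−S)⁺=0.0000, hold=0.0000 ⇒ V=0.0000 continue | (k=7,j=6): S=220.4992, (K−S)⁺=0.0000, hold=0.0000 ⇒ V=0.0000 continue | (k=7,j=7): S=313.0774, (K−S)⁺=0.0000, hold=0.0000 ⇒ V=0.0000 continue  boundary S*=77.0323
step 6: (k=6,j=0): S=32.0672, (K−S)⁺=94.6128, hold=93.0430 ⇒ V=94.6128 exercise | (k=6,j=1): S=45.5309, (K−S)⁺=81.1491, hold=79.5794 ⇒ V=81.1491 exercise | (k=6,j=2): S=64.6473, (K−S)⁺=62.0327, hold=60.4629 ⇒ V=62.0327 exercise | (k=6,j=3): S=91.7900, (K−S)⁺=34.8900, hold=33.4188 ⇒ V=34.8900 exercise | (k=6,j=4): S=130.3287, (K−S)⁺=0.0000, hold=8.7855 ⇒ V=8.7855 continue | (k=6,j=5): S=185.0481, (K−S)⁺=0.0000, hold=0.0000 ⇒ V=0.0000 continue | (k=6,j=6): S=262.7420, (K−S)⁺=0.0000, hold=0.0000 ⇒ V=0.0000 continue  boundary S*=91.7900
step 5: (k=5,j=0): S=38.2106, (K−S)⁺=88.4694, hold=86.8997 ⇒ V=88.4694 exercise | (k=5,j=1): S=54.2536, (K−S)⁺=72.4264, hold=70.8567 ⇒ V=72.4264 exercise | (k=5,j=2): S=77.0323, (K−S)⁺=49.6477, hold=48.0779 ⇒ V=49.6477 exercise | (k=5,j=3): S=109.3749, (K−S)⁺=17.3051, hold=21.7759 ⇒ V=21.7759 continue | (k=5,j=4): S=155.2968, (K−S)⁺=0.0000, hold=4.4086 ⇒ V=4.4086 continue | (k=5,j=5): S=220.4992, (K−S)⁺=0.0000, hold=0.0000 ⇒ V=0.0000 continue  boundary S*=77.0323
step 4: (k=4,j=0): S=45.5309, (K−S)⁺=81.1491, hold=79.5794 ⇒ V=81.1491 exercise | (k=4,j=1): S=64.6473, (K−S)⁺=62.0327, hold=60.4629 ⇒ V=62.0327 exercise | (k=4,j=2): S=91.7900, (K−S)⁺=34.8900, hold=35.4922 ⇒ V=35.4922 continue | (k=4,j=3): S=130.3287, (K−S)⁺=0.0000, hold=13.0689 ⇒ V=13.0689 continue | (k=4,j=4): S=185.0481, (K−S)⁺=0.0000, hold=2.2122 ⇒ V=2.2122 continue  boundary S*=64.6473
step 3: (k=3,j=0): S=54.2536, (K−S)⁺=72.4264, hold=70.8567 ⇒ V=72.4264 exercise | (k=3,j=1): S=77.0323, (K−S)⁺=49.6477, hold=48.3705 ⇒ V=49.6477 exercise | (k=3,j=2): S=109.3749, (K−S)⁺=17.3051, hold=24.1590 ⇒ V=24.1590 continue | (k=3,j=3): S=155.2968, (K−S)⁺=0.0000, hold=7.6327 ⇒ V=7.6327 continue  boundary S*=77.0323
step 2: (k=2,j=0): S=64.6473, (K−S)⁺=62.0327, hold=60.4629 ⇒ V=62.0327 exercise | (k=2,j=1): S=91.7900, (K−S)⁺=34.8900, hold=36.6499 ⇒ V=36.6499 continue | (k=2,j=2): S=130.3287, (K−S)⁺=0.0000, hold=15.8311 ⇒ V=15.8311 continue  boundary S*=64.6473
step 1: (k=1,j=0): S=77.0323, (K−S)⁺=49.6477, hold=48.9329 ⇒ V=49.6477 exercise | (k=1,j=1): S=109.3749, (K−S)⁺=17.3051, hold=26.0819 ⇒ V=26.0819 continue  boundary S*=77.0323
step 0: (k=0,j=0): S=91.7900, (K−S)⁺=34.8900, hold=37.5840 ⇒ V=37.5840 continue  boundary S*=-

price = 37.5840
boundary = - 77.0323 64.6473 77.0323 64.6473 77.0323 91.7900 77.0323
tree:
37.5840
49.6477 26.0819
62.0327 36.6499 15.8311
72.4264 49.6477 24.1590 7.6327
81.1491 62.0327 35.4922 13.0689 2.2122
88.4694 72.4264 49.6477 21.7759 4.4086 0.0000
94.6128 81.1491 62.0327 34.8900 8.7855 0.0000 0.0000
99.7684 88.4694 72.4264 49.6477 17.5079 0.0000 0.0000 0.0000
104.0952 94.6128 81.1491 62.0327 34.8900 0.0000 0.0000 0.0000 0.0000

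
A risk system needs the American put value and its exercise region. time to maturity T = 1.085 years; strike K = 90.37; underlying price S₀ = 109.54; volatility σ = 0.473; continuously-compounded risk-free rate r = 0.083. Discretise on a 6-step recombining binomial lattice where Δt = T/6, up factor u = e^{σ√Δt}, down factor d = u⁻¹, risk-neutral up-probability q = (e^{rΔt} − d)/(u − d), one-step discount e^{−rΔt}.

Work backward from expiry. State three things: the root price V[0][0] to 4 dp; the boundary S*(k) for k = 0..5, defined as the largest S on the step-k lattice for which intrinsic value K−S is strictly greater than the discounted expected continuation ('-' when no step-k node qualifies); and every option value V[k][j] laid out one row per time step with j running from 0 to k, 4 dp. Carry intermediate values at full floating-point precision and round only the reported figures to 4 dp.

Δt=0.18083  u=1.22280  d=0.81780  q=0.48722  discount=0.98510
step 6 (expiry): payoffs max(K−S,0) = 57.6023 41.3746 17.1105 0.0000 0.0000 0.0000 0.0000
step 5: (k=5,j=0): S=40.0683, (K−S)⁺=50.3017, hold=48.9555 ⇒ V=50.3017 exercise | (k=5,j=1): S=59.9114, (K−S)⁺=30.4586, hold=29.1123 ⇒ V=30.4586 exercise | (k=5,j=2): S=89.5815, (K−S)⁺=0.7885, hold=8.6432 ⇒ V=8.6432 continue | (k=5,j=3): S=133.9452, (K−S)⁺=0.0000, hold=0.0000 ⇒ V=0.0000 continue | (k=5,j=4): S=200.2792, (K−S)⁺=0.0000, hold=0.0000 ⇒ V=0.0000 continue | (k=5,j=5): S=299.4640, (K−S)⁺=0.0000, hold=0.0000 ⇒ V=0.0000 continue  boundary S*=59.9114
step 4: (k=4,j=0): S=48.9954, (K−S)⁺=41.3746, hold=40.0284 ⇒ V=41.3746 exercise | (k=4,j=1): S=73.2595, (K−S)⁺=17.1105, hold=19.5342 ⇒ V=19.5342 continue | (k=4,j=2): S=109.5400, (K−S)⁺=0.0000, hold=4.3660 ⇒ V=4.3660 continue | (k=4,j=3): S=163.7878, (K−S)⁺=0.0000, hold=0.0000 ⇒ V=0.0000 continue | (k=4,j=4): S=244.9008, (K−S)⁺=0.0000, hold=0.0000 ⇒ V=0.0000 continue  boundary S*=48.9954
step 3: (k=3,j=0): S=59.9114, (K−S)⁺=30.4586, hold=30.2756 ⇒ V=30.4586 exercise | (k=3,j=1): S=89.5815, (K−S)⁺=0.7885, hold=11.9630 ⇒ V=11.9630 continue | (k=3,j=2): S=133.9452, (K−S)⁺=0.0000, hold=2.2054 ⇒ V=2.2054 continue | (k=3,j=3): S=200.2792, (K−S)⁺=0.0000, hold=0.0000 ⇒ V=0.0000 continue  boundary S*=59.9114
step 2: (k=2,j=0): S=73.2595, (K−S)⁺=17.1105, hold=21.1276 ⇒ V=21.1276 continue | (k=2,j=1): S=109.5400, (K−S)⁺=0.0000, hold=7.1015 ⇒ V=7.1015 continue | (k=2,j=2): S=163.7878, (K−S)⁺=0.0000, hold=1.1140 ⇒ V=1.1140 continue  boundary S*=-
step 1: (k=1,j=0): S=89.5815, (K−S)⁺=0.7885, hold=14.0808 ⇒ V=14.0808 continue | (k=1,j=1): S=133.9452, (K−S)⁺=0.0000, hold=4.1219 ⇒ V=4.1219 continue  boundary S*=-
step 0: (k=0,j=0): S=109.5400, (K−S)⁺=0.0000, hold=9.0912 ⇒ V=9.0912 continue  boundary S*=-

price = 9.0912
boundary = - - - 59.9114 48.9954 59.9114
tree:
9.0912
14.0808 4.1219
21.1276 7.1015 1.1140
30.4586 11.9630 2.2054 0.0000
41.3746 19.5342 4.3660 0.0000 0.0000
50.3017 30.4586 8.6432 0.0000 0.0000 0.0000
57.6023 41.3746 17.1105 0.0000 0.0000 0.0000 0.0000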